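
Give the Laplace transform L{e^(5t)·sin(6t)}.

L{e^(at)·sin(ωt)} = ω/((s-a)² + ω²), so L{e^(5t)·sin(6t)} = 6/((s-5)² + 36)

Final answer: 6/((s-5)² + 36)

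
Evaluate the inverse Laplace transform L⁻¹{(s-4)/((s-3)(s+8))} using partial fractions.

Using partial fractions, f(t) = (-e^(3t) + 12e^(-8t))/11

Final answer: (-e^(3t) + 12e^(-8t))/11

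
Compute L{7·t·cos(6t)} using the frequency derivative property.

L{cos(6t)} = s/(s² + 36). Derivative: d/ds[s/(s² + 36)] = [(s² + 36) - s·2s]/(s² + 36)² = (36 - s²)/(s² + 36)². So L{t·cos(6t)} = -F'(s) = (s² - 36)/(s² + 36)². Then L{7·t·cos(6t)} = 7·(s² - 36)/(s² + 36)²

Final answer: 7·(s² - 36)/(s² + 36)²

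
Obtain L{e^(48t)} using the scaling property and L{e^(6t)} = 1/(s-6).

Using L{f(at)} = (1/a)F(s/a) with a=8 and f(t) = e^(6t): L{e^(48t)} = (1/8) · 1/((s/8)-6) = (1/8) · 8/(s-48) = 1/(s-48)

Final answer: 1/(s-48)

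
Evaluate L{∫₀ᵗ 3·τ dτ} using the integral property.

L{∫₀ᵗ f(τ)dτ} = F(s)/s with f(t) = 3t. F(s) = 3/s^2, so L{∫₀ᵗ 3·τ dτ} = (3/s^2)/s = 3/s^3. (Check: ∫₀ᵗ 3·τ dτ = 3t^2/2.)

Final answer: 3/s^3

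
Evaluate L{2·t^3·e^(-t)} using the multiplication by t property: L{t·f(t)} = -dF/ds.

Using L{t^n·e^(at)} = n!/(s-a)^(n+1), L{t^3·e^(-t)} = 6/(s+1)^4, so L{2·t^3·e^(-t)} = 2·6/(s+1)^4 = 12/(s+1)^4

Final answer: 12/(s+1)^4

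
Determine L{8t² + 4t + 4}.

L{8t² + 4t + 4} = 8·2/s³ + 4/s² + 4/s = 16/s³ + 4/s² + 4/s

Final answer: 16/s³ + 4/s² + 4/s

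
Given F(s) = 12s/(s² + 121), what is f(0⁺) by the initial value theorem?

f(0⁺) = lim_{s→∞} s·12s/(s² + 121) = lim_{s→∞} 12s²/(s² + 121) = 12

Final answer: 12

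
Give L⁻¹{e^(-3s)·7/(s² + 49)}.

L⁻¹{7/(s² + 49)} = sin(7t). By the time shift theorem, L⁻¹{e^(-as)F(s)} = u(t-a)f(t-a) with a=3, so L⁻¹{e^(-3s)·7/(s² + 49)} = u(t-3)·sin(7(t-3))

Final answer: u(t-3)·sin(7(t-3))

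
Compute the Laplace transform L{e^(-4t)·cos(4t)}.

L{e^(at)·cos(ωt)} = (s-a)/((s-a)² + ω²), so L{e^(-4t)·cos(4t)} = (s+4)/((s+4)² + 16)

Final answer: (s+4)/((s+4)² + 16)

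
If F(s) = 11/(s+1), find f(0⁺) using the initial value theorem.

f(0⁺) = lim_{s→∞} s·11/(s+1) = lim_{s→∞} 11s/(s+1) = 11

Final answer: 11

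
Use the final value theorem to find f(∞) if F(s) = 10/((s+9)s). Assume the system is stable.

f(∞) = lim_{s→0} sF(s) = lim_{s→0} 10/(s+9) = 10/9

Final answer: 10/9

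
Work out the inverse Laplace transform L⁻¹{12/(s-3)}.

L⁻¹{1/(s-a)} = e^(at), so L⁻¹{1/(s-3)} = e^(3t), and L⁻¹{12/(s-3)} = 12·e^(3t)

Final answer: 12·e^(3t)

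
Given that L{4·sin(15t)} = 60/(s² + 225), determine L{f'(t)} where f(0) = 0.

L{f'(t)} = s·F(s) - f(0) = s·60/(s² + 225) - 0 = 60s/(s² + 225)

Final answer: 60s/(s² + 225)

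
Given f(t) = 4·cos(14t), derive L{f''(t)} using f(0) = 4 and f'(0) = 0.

F(s) = 4s/(s² + 196). L{f''(t)} = s²F(s) - sf(0) - f'(0) = 4s³/(s² + 196) - 4s = (4s³ - 4s(s² + 196))/(s² + 196) = -784s/(s² + 196)

Final answer: -784s/(s² + 196)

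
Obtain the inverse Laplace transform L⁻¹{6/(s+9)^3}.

L⁻¹{n!/(s-a)^(n+1)} = t^n·e^(at) with n=2, a=-9. So L⁻¹{2/(s+9)^3} = t^2·e^(-9t), and L⁻¹{6/(s+9)^3} = (6/2)·t^2·e^(-9t) = 3·t^2·e^(-9t)

Final answer: 3·t^2·e^(-9t)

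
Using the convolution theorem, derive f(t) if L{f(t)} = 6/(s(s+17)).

6/(s(s+17)) = (6/s)·(1/(s+17)) = L{6}·L{e^(-17t)}. By convolution, f(t) = 6*e^(-17t) = ∫₀ᵗ 6·e^(-17τ) dτ = 6·(1 - e^(-17t))/17

Final answer: 6·(1 - e^(-17t))/17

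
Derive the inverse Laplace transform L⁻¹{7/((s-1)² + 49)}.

Using frequency shift, L⁻¹{7/((s-1)² + 49)} = e^t·sin(7t)

Final answer: e^t·sin(7t)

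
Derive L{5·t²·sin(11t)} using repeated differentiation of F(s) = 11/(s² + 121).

F(s) = 11/(s² + 121). F'(s) = -22s/(s² + 121)². F''(s) = -22(121 - 3s²)/(s² + 121)³ = (66s² - 2662)/(s² + 121)³. So L{t²·sin(11t)} = (-1)² F''(s) = (66s² - 2662)/(s² + 121)³. Then L{5·t²·sin(11t)} = 5·(66s² - 2662)/(s² + 121)³ = (330s² - 13310)/(s² + 121)³

Final answer: (330s² - 13310)/(s² + 121)³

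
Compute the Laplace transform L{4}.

L{4} = 4 · L{1} = 4/s

Final answer: 4/s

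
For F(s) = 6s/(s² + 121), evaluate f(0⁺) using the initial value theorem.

f(0⁺) = lim_{s→∞} s·6s/(s² + 121) = lim_{s→∞} 6s²/(s² + 121) = 6

Final answer: 6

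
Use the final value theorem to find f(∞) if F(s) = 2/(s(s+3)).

f(∞) = lim_{s→0} s·2/(s(s+3)) = lim_{s→0} 2/(s+3) = 2/3 = 2/3

Final answer: 2/3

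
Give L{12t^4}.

L{t^n} = n!/s^(n+1). So L{12t^4} = 12·4!/s^5 = 288/s^5

Final answer: 288/s^5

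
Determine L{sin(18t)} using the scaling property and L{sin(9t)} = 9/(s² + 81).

Using L{f(at)} = (1/a)F(s/a) with a=2: L{sin(18t)} = (1/2) · 9/((s/2)² + 81) = (1/2) · 9·4/(s² + 324) = 18/(s² + 324)

Final answer: 18/(s² + 324)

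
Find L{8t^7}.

L{t^n} = n!/s^(n+1). So L{8t^7} = 8·7!/s^8 = 40320/s^8

Final answer: 40320/s^8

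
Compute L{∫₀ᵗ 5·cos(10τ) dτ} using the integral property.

L{∫₀ᵗ f(τ)dτ} = F(s)/s with F(s) = 5s/(s² + 100), so the result is (5s/(s² + 100))/s = 5/(s² + 100)

Final answer: 5/(s² + 100)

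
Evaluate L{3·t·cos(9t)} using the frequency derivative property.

L{cos(9t)} = s/(s² + 81). Derivative: d/ds[s/(s² + 81)] = [(s² + 81) - s·2s]/(s² + 81)² = (81 - s²)/(s² + 81)². So L{t·cos(9t)} = -F'(s) = (s² - 81)/(s² + 81)². Then L{3·t·cos(9t)} = 3·(s² - 81)/(s² + 81)²

Final answer: 3·(s² - 81)/(s² + 81)²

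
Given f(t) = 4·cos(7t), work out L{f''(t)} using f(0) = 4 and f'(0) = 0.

F(s) = 4s/(s² + 49). L{f''(t)} = s²F(s) - sf(0) - f'(0) = 4s³/(s² + 49) - 4s = (4s³ - 4s(s² + 49))/(s² + 49) = -196s/(s² + 49)

Final answer: -196s/(s² + 49)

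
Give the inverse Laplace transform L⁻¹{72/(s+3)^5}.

L⁻¹{n!/(s-a)^(n+1)} = t^n·e^(at) with n=4, a=-3. So L⁻¹{24/(s+3)^5} = t^4·e^(-3t), and L⁻¹{72/(s+3)^5} = (72/24)·t^4·e^(-3t) = 3·t^4·e^(-3t)

Final answer: 3·t^4·e^(-3t)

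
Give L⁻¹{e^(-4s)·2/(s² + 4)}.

L⁻¹{2/(s² + 4)} = sin(2t). By the time shift theorem, L⁻¹{e^(-as)F(s)} = u(t-a)f(t-a) with a=4, so L⁻¹{e^(-4s)·2/(s² + 4)} = u(t-4)·sin(2(t-4))

Final answer: u(t-4)·sin(2(t-4))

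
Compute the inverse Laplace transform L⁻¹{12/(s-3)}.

L⁻¹{1/(s-a)} = e^(at), so L⁻¹{1/(s-3)} = e^(3t), and L⁻¹{12/(s-3)} = 12·e^(3t)

Final answer: 12·e^(3t)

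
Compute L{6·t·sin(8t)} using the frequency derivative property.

L{sin(8t)} = 8/(s² + 64). By L{t·f(t)} = -F'(s): -d/ds[8/(s² + 64)] = -(8)·(-2s)/(s² + 64)² = 16s/(s² + 64)². Then L{6·t·sin(8t)} = 6·16s/(s² + 64)² = 96s/(s² + 64)²

Final answer: 96s/(s² + 64)²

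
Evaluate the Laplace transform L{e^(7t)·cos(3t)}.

L{e^(at)·cos(ωt)} = (s-a)/((s-a)² + ω²), so L{e^(7t)·cos(3t)} = (s-7)/((s-7)² + 9)

Final answer: (s-7)/((s-7)² + 9)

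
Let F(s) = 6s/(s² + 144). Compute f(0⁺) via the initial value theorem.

f(0⁺) = lim_{s→∞} s·6s/(s² + 144) = lim_{s→∞} 6s²/(s² + 144) = 6

Final answer: 6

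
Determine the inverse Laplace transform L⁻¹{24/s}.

L⁻¹{c/s} = c, so L⁻¹{24/s} = 24

Final answer: 24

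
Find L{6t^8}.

L{t^n} = n!/s^(n+1). So L{6t^8} = 6·8!/s^9 = 241920/s^9

Final answer: 241920/s^9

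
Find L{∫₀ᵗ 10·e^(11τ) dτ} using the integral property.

L{∫₀ᵗ f(τ)dτ} = F(s)/s with F(s) = 10/(s-11), so L{∫₀ᵗ 10·e^(11τ) dτ} = 10/(s(s-11))

Final answer: 10/(s(s-11))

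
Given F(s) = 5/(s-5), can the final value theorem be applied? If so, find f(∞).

sF(s) = 5s/(s-5) has a pole at s = 5 in the right half-plane. Theorem does NOT apply (unstable system; f(t) = 5·e^(5t) grows without bound).

Final answer: Not applicable (unstable)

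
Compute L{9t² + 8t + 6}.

L{9t² + 8t + 6} = 9·2/s³ + 8/s² + 6/s = 18/s³ + 8/s² + 6/s

Final answer: 18/s³ + 8/s² + 6/s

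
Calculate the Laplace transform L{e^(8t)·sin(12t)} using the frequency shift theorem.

Frequency shift: L{e^(at)f(t)} = F(s-a). L{e^(8t)·sin(12t)} = 12/((s-8)² + 144)

Final answer: 12/((s-8)² + 144)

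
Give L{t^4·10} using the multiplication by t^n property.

L{10} = 10/s. d^1/ds^1[1/s] = -1/s². d^2/ds^2[1/s] = 2/s^3. d^3/ds^3[1/s] = -6/s^4. d^4/ds^4[1/s] = 24/s^5. So L{t^4} = (-1)^{4}·24/s^5 = 24/s^5. Then L{t^4·10} = 10·24/s^5 = 240/s^5

Final answer: 240/s^5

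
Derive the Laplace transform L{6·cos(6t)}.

L{cos(ωt)} = s/(s² + ω²), so L{cos(6t)} = s/(s² + 36). Then L{6·cos(6t)} = 6·s/(s² + 36) = 6s/(s² + 36)

Final answer: 6s/(s² + 36)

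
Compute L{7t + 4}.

L{7t + 4} = 7·L{t} + 4·L{1} = 7/s² + 4/s

Final answer: 7/s² + 4/s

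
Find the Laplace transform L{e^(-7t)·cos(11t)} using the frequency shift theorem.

Frequency shift: L{e^(at)f(t)} = F(s-a). L{e^(-7t)·cos(11t)} = (s+7)/((s+7)² + 121)

Final answer: (s+7)/((s+7)² + 121)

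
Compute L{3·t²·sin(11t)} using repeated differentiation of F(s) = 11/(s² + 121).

F(s) = 11/(s² + 121). F'(s) = -22s/(s² + 121)². F''(s) = -22(121 - 3s²)/(s² + 121)³ = (66s² - 2662)/(s² + 121)³. So L{t²·sin(11t)} = (-1)² F''(s) = (66s² - 2662)/(s² + 121)³. Then L{3·t²·sin(11t)} = 3·(66s² - 2662)/(s² + 121)³ = (198s² - 7986)/(s² + 121)³

Final answer: (198s² - 7986)/(s² + 121)³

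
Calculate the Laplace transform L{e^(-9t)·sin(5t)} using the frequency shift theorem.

Frequency shift: L{e^(at)f(t)} = F(s-a). L{e^(-9t)·sin(5t)} = 5/((s+9)² + 25)

Final answer: 5/((s+9)² + 25)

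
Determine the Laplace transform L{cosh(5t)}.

L{cosh(ωt)} = s/(s² - ω²), so L{cosh(5t)} = s/(s² - 25)

Final answer: s/(s² - 25)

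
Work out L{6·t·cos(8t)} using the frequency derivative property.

L{cos(8t)} = s/(s² + 64). Derivative: d/ds[s/(s² + 64)] = [(s² + 64) - s·2s]/(s² + 64)² = (64 - s²)/(s² + 64)². So L{t·cos(8t)} = -F'(s) = (s² - 64)/(s² + 64)². Then L{6·t·cos(8t)} = 6·(s² - 64)/(s² + 64)²

Final answer: 6·(s² - 64)/(s² + 64)²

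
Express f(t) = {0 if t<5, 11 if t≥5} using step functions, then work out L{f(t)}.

f(t) = 11·u(t-5). L{u(t-5)} = e^(-5s)/s, so L{f(t)} = 11·e^(-5s)/s

Final answer: 11·e^(-5s)/s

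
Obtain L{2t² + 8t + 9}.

L{2t² + 8t + 9} = 2·2/s³ + 8/s² + 9/s = 4/s³ + 8/s² + 9/s

Final answer: 4/s³ + 8/s² + 9/s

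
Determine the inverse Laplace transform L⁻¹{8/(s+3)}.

L⁻¹{1/(s-a)} = e^(at), so L⁻¹{1/(s+3)} = e^(-3t), and L⁻¹{8/(s+3)} = 8·e^(-3t)

Final answer: 8·e^(-3t)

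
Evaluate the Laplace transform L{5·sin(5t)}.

L{sin(ωt)} = ω/(s² + ω²), so L{sin(5t)} = 5/(s² + 25). Then L{5·sin(5t)} = 5·5/(s² + 25) = 25/(s² + 25)

Final answer: 25/(s² + 25)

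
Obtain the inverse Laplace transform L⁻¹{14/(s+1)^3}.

L⁻¹{n!/(s-a)^(n+1)} = t^n·e^(at) with n=2, a=-1. So L⁻¹{2/(s+1)^3} = t^2·e^(-t), and L⁻¹{14/(s+1)^3} = (14/2)·t^2·e^(-t) = 7·t^2·e^(-t)

Final answer: 7·t^2·e^(-t)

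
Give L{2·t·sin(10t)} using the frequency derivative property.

L{sin(10t)} = 10/(s² + 100). By L{t·f(t)} = -F'(s): -d/ds[10/(s² + 100)] = -(10)·(-2s)/(s² + 100)² = 20s/(s² + 100)². Then L{2·t·sin(10t)} = 2·20s/(s² + 100)² = 40s/(s² + 100)²

Final answer: 40s/(s² + 100)²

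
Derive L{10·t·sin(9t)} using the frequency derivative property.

L{sin(9t)} = 9/(s² + 81). By L{t·f(t)} = -F'(s): -d/ds[9/(s² + 81)] = -(9)·(-2s)/(s² + 81)² = 18s/(s² + 81)². Then L{10·t·sin(9t)} = 10·18s/(s² + 81)² = 180s/(s² + 81)²

Final answer: 180s/(s² + 81)²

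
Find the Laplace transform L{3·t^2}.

L{t^n} = n!/s^(n+1), so L{t^2} = 2/s^3. Then L{3·t^2} = 3·2/s^3 = 6/s^3

Final answer: 6/s^3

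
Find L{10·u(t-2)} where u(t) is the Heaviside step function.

L{u(t-a)} = e^(-as)/s. Here a=2, so L{u(t-2)} = e^(-2s)/s, and L{10·u(t-2)} = 10·e^(-2s)/s

Final answer: 10·e^(-2s)/s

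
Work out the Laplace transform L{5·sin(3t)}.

L{sin(ωt)} = ω/(s² + ω²), so L{sin(3t)} = 3/(s² + 9). Then L{5·sin(3t)} = 5·3/(s² + 9) = 15/(s² + 9)

Final answer: 15/(s² + 9)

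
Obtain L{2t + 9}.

L{2t + 9} = 2·L{t} + 9·L{1} = 2/s² + 9/s

Final answer: 2/s² + 9/s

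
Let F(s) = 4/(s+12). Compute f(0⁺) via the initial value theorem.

f(0⁺) = lim_{s→∞} s·4/(s+12) = lim_{s→∞} 4s/(s+12) = 4

Final answer: 4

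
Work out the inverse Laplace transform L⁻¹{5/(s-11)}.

L⁻¹{1/(s-a)} = e^(at), so L⁻¹{1/(s-11)} = e^(11t), and L⁻¹{5/(s-11)} = 5·e^(11t)

Final answer: 5·e^(11t)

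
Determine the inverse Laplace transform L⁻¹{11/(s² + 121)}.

L⁻¹{11/(s² + 121)} = sin(11t)

Final answer: sin(11t)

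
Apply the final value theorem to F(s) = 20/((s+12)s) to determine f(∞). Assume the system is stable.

f(∞) = lim_{s→0} sF(s) = lim_{s→0} 20/(s+12) = 5/3

Final answer: 5/3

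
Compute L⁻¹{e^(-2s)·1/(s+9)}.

L⁻¹{1/(s+9)} = e^(-9t). By the time shift theorem, L⁻¹{e^(-as)F(s)} = u(t-a)f(t-a) with a=2, so L⁻¹{e^(-2s)·1/(s+9)} = u(t-2)·e^(-9(t-2))

Final answer: u(t-2)·e^(-9(t-2))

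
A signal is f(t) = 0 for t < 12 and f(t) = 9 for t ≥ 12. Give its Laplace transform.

f(t) = 9·u(t-12). L{u(t-12)} = e^(-12s)/s, so L{f(t)} = 9·e^(-12s)/s

Final answer: 9·e^(-12s)/s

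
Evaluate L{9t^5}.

L{t^n} = n!/s^(n+1). So L{9t^5} = 9·5!/s^6 = 1080/s^6

Final answer: 1080/s^6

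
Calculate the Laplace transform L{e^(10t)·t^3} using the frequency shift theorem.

L{e^(at)·t^n} = n!/(s-a)^(n+1), so L{e^(10t)·t^3} = 6/(s-10)^4

Final answer: 6/(s-10)^4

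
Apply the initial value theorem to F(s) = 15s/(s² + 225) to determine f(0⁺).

f(0⁺) = lim_{s→∞} s·15s/(s² + 225) = lim_{s→∞} 15s²/(s² + 225) = 15

Final answer: 15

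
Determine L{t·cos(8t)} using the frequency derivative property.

L{cos(8t)} = s/(s² + 64). Derivative: d/ds[s/(s² + 64)] = [(s² + 64) - s·2s]/(s² + 64)² = (64 - s²)/(s² + 64)². So L{t·cos(8t)} = -F'(s) = (s² - 64)/(s² + 64)²

Final answer: (s² - 64)/(s² + 64)²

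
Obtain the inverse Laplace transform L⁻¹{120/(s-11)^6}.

L⁻¹{n!/(s-a)^(n+1)} = t^n·e^(at), so L⁻¹{120/(s-11)^6} = t^5·e^(11t)

Final answer: t^5·e^(11t)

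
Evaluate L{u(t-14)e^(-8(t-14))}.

u(t-a)f(t-a) with f(t)=e^(-8t). L{e^(-8t)} = 1/(s+8). By time shift: e^(-14s)/(s+8)

Final answer: e^(-14s)/(s+8)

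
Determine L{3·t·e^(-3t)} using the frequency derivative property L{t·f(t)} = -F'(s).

L{e^(-3t)} = 1/(s+3). By frequency derivative: L{t·e^(-3t)} = -d/ds[1/(s+3)] = -(-1)/(s+3)² = 1/(s+3)². Then L{3·t·e^(-3t)} = 3·1/(s+3)² = 3/(s+3)²

Final answer: 3/(s+3)²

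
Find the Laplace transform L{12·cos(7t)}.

L{cos(ωt)} = s/(s² + ω²), so L{cos(7t)} = s/(s² + 49). Then L{12·cos(7t)} = 12·s/(s² + 49) = 12s/(s² + 49)

Final answer: 12s/(s² + 49)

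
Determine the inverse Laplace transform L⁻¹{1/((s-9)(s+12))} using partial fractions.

Decompose: A/(s-9) + B/(s+12). A = 1/21, B = -1/21. f(t) = (e^(9t) - e^(-12t))/21

Final answer: (e^(9t) - e^(-12t))/21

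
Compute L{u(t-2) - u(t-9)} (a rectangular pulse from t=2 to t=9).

L{u(t-a)} = e^(-as)/s. L{u(t-2) - u(t-9)} = (e^(-2s) - e^(-9s))/s

Final answer: (e^(-2s) - e^(-9s))/s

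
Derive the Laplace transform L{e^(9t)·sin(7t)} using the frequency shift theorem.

Frequency shift: L{e^(at)f(t)} = F(s-a). L{e^(9t)·sin(7t)} = 7/((s-9)² + 49)

Final answer: 7/((s-9)² + 49)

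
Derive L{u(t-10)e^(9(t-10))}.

u(t-a)f(t-a) with f(t)=e^(9t). L{e^(9t)} = 1/(s-9). By time shift: e^(-10s)/(s-9)

Final answer: e^(-10s)/(s-9)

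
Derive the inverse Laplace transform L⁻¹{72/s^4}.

L⁻¹{n!/s^(n+1)} = t^n with n=3. So L⁻¹{6/s^4} = t^3, and L⁻¹{72/s^4} = (72/6)·t^3 = 12·t^3

Final answer: 12·t^3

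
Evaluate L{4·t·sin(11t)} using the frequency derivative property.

L{sin(11t)} = 11/(s² + 121). By L{t·f(t)} = -F'(s): -d/ds[11/(s² + 121)] = -(11)·(-2s)/(s² + 121)² = 22s/(s² + 121)². Then L{4·t·sin(11t)} = 4·22s/(s² + 121)² = 88s/(s² + 121)²

Final answer: 88s/(s² + 121)²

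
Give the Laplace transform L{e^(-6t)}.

L{e^(at)} = 1/(s-a), so L{e^(-6t)} = 1/(s+6)

Final answer: 1/(s+6)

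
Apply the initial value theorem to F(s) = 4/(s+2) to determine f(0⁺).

f(0⁺) = lim_{s→∞} s·4/(s+2) = lim_{s→∞} 4s/(s+2) = 4

Final answer: 4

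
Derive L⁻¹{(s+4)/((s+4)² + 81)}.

Using frequency shift: L⁻¹{(s-a)/((s-a)² + b²)} = e^(at)cos(bt). Here a=-4, b=9

Final answer: e^(-4t)·cos(9t)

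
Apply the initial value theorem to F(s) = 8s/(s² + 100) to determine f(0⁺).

f(0⁺) = lim_{s→∞} s·8s/(s² + 100) = lim_{s→∞} 8s²/(s² + 100) = 8

Final answer: 8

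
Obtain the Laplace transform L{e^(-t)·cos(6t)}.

L{e^(at)·cos(ωt)} = (s-a)/((s-a)² + ω²), so L{e^(-t)·cos(6t)} = (s+1)/((s+1)² + 36)

Final answer: (s+1)/((s+1)² + 36)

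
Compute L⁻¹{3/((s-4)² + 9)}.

Form: b/((s-a)² + b²) → e^(at)sin(bt). With a=4, b=3

Final answer: e^(4t)·sin(3t)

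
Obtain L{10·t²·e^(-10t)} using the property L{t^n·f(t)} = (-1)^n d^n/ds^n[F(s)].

L{e^(-10t)} = 1/(s+10). d/ds[1/(s+10)] = -1/(s+10)². d²/ds²[1/(s+10)] = 2/(s+10)³. So L{t²·e^(-10t)} = (-1)² · 2/(s+10)³ = 2/(s+10)³. Then L{10·t²·e^(-10t)} = 10·2/(s+10)³ = 20/(s+10)³

Final answer: 20/(s+10)³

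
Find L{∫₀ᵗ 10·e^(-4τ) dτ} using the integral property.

L{∫₀ᵗ f(τ)dτ} = F(s)/s with F(s) = 10/(s+4), so L{∫₀ᵗ 10·e^(-4τ) dτ} = 10/(s(s+4))

Final answer: 10/(s(s+4))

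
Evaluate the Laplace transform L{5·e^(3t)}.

L{e^(at)} = 1/(s-a), so L{e^(3t)} = 1/(s-3). Then L{5·e^(3t)} = 5/(s-3)

Final answer: 5/(s-3)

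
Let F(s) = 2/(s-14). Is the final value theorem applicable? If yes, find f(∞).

sF(s) = 2s/(s-14) has a pole at s = 14 in the right half-plane. Theorem does NOT apply (unstable system; f(t) = 2·e^(14t) grows without bound).

Final answer: Not applicable (unstable)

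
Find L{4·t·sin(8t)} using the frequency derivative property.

L{sin(8t)} = 8/(s² + 64). By L{t·f(t)} = -F'(s): -d/ds[8/(s² + 64)] = -(8)·(-2s)/(s² + 64)² = 16s/(s² + 64)². Then L{4·t·sin(8t)} = 4·16s/(s² + 64)² = 64s/(s² + 64)²

Final answer: 64s/(s² + 64)²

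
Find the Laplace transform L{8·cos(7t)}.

L{cos(ωt)} = s/(s² + ω²), so L{cos(7t)} = s/(s² + 49). Then L{8·cos(7t)} = 8·s/(s² + 49) = 8s/(s² + 49)

Final answer: 8s/(s² + 49)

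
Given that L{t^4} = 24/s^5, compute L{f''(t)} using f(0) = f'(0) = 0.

L{f''(t)} = s²F(s) - sf(0) - f'(0) = s²·24/s^5 - 0 - 0 = 24/s^3

Final answer: 24/s^3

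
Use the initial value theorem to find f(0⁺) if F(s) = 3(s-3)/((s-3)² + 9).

f(0⁺) = lim_{s→∞} sF(s) = lim_{s→∞} 3s(s-3)/((s-3)² + 9) = 3

Final answer: 3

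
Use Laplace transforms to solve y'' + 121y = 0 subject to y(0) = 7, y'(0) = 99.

L{y''} + 121L{y} = 0. s²Y - 7s - 99 + 121Y = 0. Y(s² + 121) = 7s + 99. Y = (7s + 99)/(s² + 121). Inverting: y(t) = 7cos(11t) + 9sin(11t)

Final answer: y(t) = 7cos(11t) + 9sin(11t)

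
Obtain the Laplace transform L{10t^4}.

L{10t^4} = 10 · L{t^4} = 10 · 24/s^5 = 240/s^5

Final answer: 240/s^5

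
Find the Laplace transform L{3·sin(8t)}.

L{sin(ωt)} = ω/(s² + ω²), so L{sin(8t)} = 8/(s² + 64). Then L{3·sin(8t)} = 3·8/(s² + 64) = 24/(s² + 64)

Final answer: 24/(s² + 64)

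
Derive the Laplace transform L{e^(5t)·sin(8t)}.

L{e^(at)·sin(ωt)} = ω/((s-a)² + ω²), so L{e^(5t)·sin(8t)} = 8/((s-5)² + 64)

Final answer: 8/((s-5)² + 64)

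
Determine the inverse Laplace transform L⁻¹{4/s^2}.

L⁻¹{n!/s^(n+1)} = t^n with n=1. So L⁻¹{1/s^2} = t, and L⁻¹{4/s^2} = (4/1)·t = 4·t

Final answer: 4·t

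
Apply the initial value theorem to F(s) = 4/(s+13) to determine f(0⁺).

f(0⁺) = lim_{s→∞} s·4/(s+13) = lim_{s→∞} 4s/(s+13) = 4

Final answer: 4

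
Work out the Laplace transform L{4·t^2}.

L{t^n} = n!/s^(n+1), so L{t^2} = 2/s^3. Then L{4·t^2} = 4·2/s^3 = 8/s^3

Final answer: 8/s^3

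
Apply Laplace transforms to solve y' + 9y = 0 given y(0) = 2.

L{y'} + 9L{y} = 0. sY - 2 + 9Y = 0. Y(s+9) = 2. Y = 2/(s+9)

Final answer: y(t) = 2e^(-9t)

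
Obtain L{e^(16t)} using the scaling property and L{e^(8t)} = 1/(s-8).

Using L{f(at)} = (1/a)F(s/a) with a=2 and f(t) = e^(8t): L{e^(16t)} = (1/2) · 1/((s/2)-8) = (1/2) · 2/(s-16) = 1/(s-16)

Final answer: 1/(s-16)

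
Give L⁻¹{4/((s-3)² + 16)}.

Form: b/((s-a)² + b²) → e^(at)sin(bt). With a=3, b=4

Final answer: e^(3t)·sin(4t)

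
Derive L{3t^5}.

L{t^n} = n!/s^(n+1). So L{3t^5} = 3·5!/s^6 = 360/s^6

Final answer: 360/s^6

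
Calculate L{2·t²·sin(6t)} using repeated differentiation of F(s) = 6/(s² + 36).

F(s) = 6/(s² + 36). F'(s) = -12s/(s² + 36)². F''(s) = -12(36 - 3s²)/(s² + 36)³ = (36s² - 432)/(s² + 36)³. So L{t²·sin(6t)} = (-1)² F''(s) = (36s² - 432)/(s² + 36)³. Then L{2·t²·sin(6t)} = 2·(36s² - 432)/(s² + 36)³ = (72s² - 864)/(s² + 36)³

Final answer: (72s² - 864)/(s² + 36)³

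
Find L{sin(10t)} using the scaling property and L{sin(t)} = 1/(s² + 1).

Using L{f(at)} = (1/a)F(s/a) with a=10: L{sin(10t)} = (1/10) · 1/((s/10)² + 1) = (1/10) · 1·100/(s² + 100) = 10/(s² + 100)

Final answer: 10/(s² + 100)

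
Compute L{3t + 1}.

L{3t + 1} = 3·L{t} + L{1} = 3/s² + 1/s

Final answer: 3/s² + 1/s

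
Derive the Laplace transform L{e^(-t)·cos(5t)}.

L{e^(at)·cos(ωt)} = (s-a)/((s-a)² + ω²), so L{e^(-t)·cos(5t)} = (s+1)/((s+1)² + 25)

Final answer: (s+1)/((s+1)² + 25)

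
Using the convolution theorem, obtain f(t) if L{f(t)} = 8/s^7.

8/s^7 = (8/s)·(1/s^6) = L{8}·L{t^5/120}. By convolution, f(t) = 8*t^5/120 = ∫₀ᵗ 8·τ^5/120 dτ = 8·t^6/720

Final answer: 8·t^6/720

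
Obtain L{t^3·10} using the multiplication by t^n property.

L{10} = 10/s. d^1/ds^1[1/s] = -1/s². d^2/ds^2[1/s] = 2/s^3. d^3/ds^3[1/s] = -6/s^4. So L{t^3} = (-1)^{3}·-6/s^4 = 6/s^4. Then L{t^3·10} = 10·6/s^4 = 60/s^4

Final answer: 60/s^4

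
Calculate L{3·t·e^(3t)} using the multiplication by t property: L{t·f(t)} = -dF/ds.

Using L{t^n·e^(at)} = n!/(s-a)^(n+1), L{t·e^(3t)} = 1/(s-3)^2, so L{3·t·e^(3t)} = 3·1/(s-3)^2 = 3/(s-3)^2

Final answer: 3/(s-3)^2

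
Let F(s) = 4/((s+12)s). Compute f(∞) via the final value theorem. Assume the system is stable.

f(∞) = lim_{s→0} sF(s) = lim_{s→0} 4/(s+12) = 1/3

Final answer: 1/3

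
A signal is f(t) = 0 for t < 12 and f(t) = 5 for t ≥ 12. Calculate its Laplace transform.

f(t) = 5·u(t-12). L{u(t-12)} = e^(-12s)/s, so L{f(t)} = 5·e^(-12s)/s

Final answer: 5·e^(-12s)/s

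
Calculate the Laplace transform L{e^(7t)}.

L{e^(at)} = 1/(s-a), so L{e^(7t)} = 1/(s-7)

Final answer: 1/(s-7)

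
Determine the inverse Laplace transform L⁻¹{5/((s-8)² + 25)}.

Using frequency shift, L⁻¹{5/((s-8)² + 25)} = e^(8t)·sin(5t)

Final answer: e^(8t)·sin(5t)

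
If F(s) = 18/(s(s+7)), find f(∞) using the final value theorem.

f(∞) = lim_{s→0} s·18/(s(s+7)) = lim_{s→0} 18/(s+7) = 18/7 = 18/7

Final answer: 18/7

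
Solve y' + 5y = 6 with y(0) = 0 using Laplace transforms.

sY + 5Y = 6/s. Y = 6/(s(s+5)). Partial fractions: Y = 6/5/s - 6/5/(s+5)

Final answer: y(t) = 6/5(1 - e^(-5t))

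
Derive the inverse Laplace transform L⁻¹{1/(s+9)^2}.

L⁻¹{n!/(s-a)^(n+1)} = t^n·e^(at), so L⁻¹{1/(s+9)^2} = t·e^(-9t)

Final answer: t·e^(-9t)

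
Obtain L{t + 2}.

L{t + 2} = L{t} + 2·L{1} = 1/s² + 2/s

Final answer: 1/s² + 2/s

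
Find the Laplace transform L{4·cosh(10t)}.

L{cosh(ωt)} = s/(s² - ω²), so L{cosh(10t)} = s/(s² - 100). Then L{4·cosh(10t)} = 4·s/(s² - 100) = 4s/(s² - 100)

Final answer: 4s/(s² - 100)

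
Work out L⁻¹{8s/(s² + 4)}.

This is the form c·s/(s² + a²) with a = 2, c = 8. L⁻¹ = 8·cos(2t)

Final answer: 8·cos(2t)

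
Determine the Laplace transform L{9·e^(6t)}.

L{e^(at)} = 1/(s-a), so L{e^(6t)} = 1/(s-6). Then L{9·e^(6t)} = 9/(s-6)

Final answer: 9/(s-6)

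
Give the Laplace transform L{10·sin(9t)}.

L{sin(ωt)} = ω/(s² + ω²), so L{sin(9t)} = 9/(s² + 81). Then L{10·sin(9t)} = 10·9/(s² + 81) = 90/(s² + 81)

Final answer: 90/(s² + 81)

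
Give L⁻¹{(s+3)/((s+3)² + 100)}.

Using frequency shift: L⁻¹{(s-a)/((s-a)² + b²)} = e^(at)cos(bt). Here a=-3, b=10

Final answer: e^(-3t)·cos(10t)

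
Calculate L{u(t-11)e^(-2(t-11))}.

u(t-a)f(t-a) with f(t)=e^(-2t). L{e^(-2t)} = 1/(s+2). By time shift: e^(-11s)/(s+2)

Final answer: e^(-11s)/(s+2)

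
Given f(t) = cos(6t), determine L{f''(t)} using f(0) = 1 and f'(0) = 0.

F(s) = s/(s² + 36). L{f''(t)} = s²F(s) - sf(0) - f'(0) = s³/(s² + 36) - s = (s³ - s(s² + 36))/(s² + 36) = -36s/(s² + 36)

Final answer: -36s/(s² + 36)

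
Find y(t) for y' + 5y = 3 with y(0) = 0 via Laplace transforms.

sY + 5Y = 3/s. Y = 3/(s(s+5)). Partial fractions: Y = 3/5/s - 3/5/(s+5)

Final answer: y(t) = 3/5(1 - e^(-5t))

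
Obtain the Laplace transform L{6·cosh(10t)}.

L{cosh(ωt)} = s/(s² - ω²), so L{cosh(10t)} = s/(s² - 100). Then L{6·cosh(10t)} = 6·s/(s² - 100) = 6s/(s² - 100)

Final answer: 6s/(s² - 100)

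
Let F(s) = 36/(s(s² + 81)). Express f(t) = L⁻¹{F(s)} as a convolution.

36/(s(s² + 81)) = (1/s)·(36/(s² + 81)) = L{1}·L{4·sin(9t)}. So f(t) = 1*(4·sin(9t)) = ∫₀ᵗ 4·sin(9τ) dτ

Final answer: ∫₀ᵗ 4·sin(9τ) dτ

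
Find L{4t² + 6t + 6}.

L{4t² + 6t + 6} = 4·2/s³ + 6/s² + 6/s = 8/s³ + 6/s² + 6/s

Final answer: 8/s³ + 6/s² + 6/s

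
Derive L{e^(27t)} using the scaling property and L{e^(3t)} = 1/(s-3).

Using L{f(at)} = (1/a)F(s/a) with a=9 and f(t) = e^(3t): L{e^(27t)} = (1/9) · 1/((s/9)-3) = (1/9) · 9/(s-27) = 1/(s-27)

Final answer: 1/(s-27)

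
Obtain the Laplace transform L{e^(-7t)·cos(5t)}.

L{e^(at)·cos(ωt)} = (s-a)/((s-a)² + ω²), so L{e^(-7t)·cos(5t)} = (s+7)/((s+7)² + 25)

Final answer: (s+7)/((s+7)² + 25)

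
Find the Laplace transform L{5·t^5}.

L{t^n} = n!/s^(n+1), so L{t^5} = 120/s^6. Then L{5·t^5} = 5·120/s^6 = 600/s^6

Final answer: 600/s^6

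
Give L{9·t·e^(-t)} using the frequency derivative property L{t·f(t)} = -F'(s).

L{e^(-t)} = 1/(s+1). By frequency derivative: L{t·e^(-t)} = -d/ds[1/(s+1)] = -(-1)/(s+1)² = 1/(s+1)². Then L{9·t·e^(-t)} = 9·1/(s+1)² = 9/(s+1)²

Final answer: 9/(s+1)²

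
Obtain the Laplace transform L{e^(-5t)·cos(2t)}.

L{e^(at)·cos(ωt)} = (s-a)/((s-a)² + ω²), so L{e^(-5t)·cos(2t)} = (s+5)/((s+5)² + 4)

Final answer: (s+5)/((s+5)² + 4)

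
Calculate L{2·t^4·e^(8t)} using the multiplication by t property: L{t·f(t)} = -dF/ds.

Using L{t^n·e^(at)} = n!/(s-a)^(n+1), L{t^4·e^(8t)} = 24/(s-8)^5, so L{2·t^4·e^(8t)} = 2·24/(s-8)^5 = 48/(s-8)^5

Final answer: 48/(s-8)^5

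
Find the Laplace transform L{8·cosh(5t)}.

L{cosh(ωt)} = s/(s² - ω²), so L{cosh(5t)} = s/(s² - 25). Then L{8·cosh(5t)} = 8·s/(s² - 25) = 8s/(s² - 25)

Final answer: 8s/(s² - 25)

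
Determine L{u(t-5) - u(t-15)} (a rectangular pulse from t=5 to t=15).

L{u(t-a)} = e^(-as)/s. L{u(t-5) - u(t-15)} = (e^(-5s) - e^(-15s))/s

Final answer: (e^(-5s) - e^(-15s))/s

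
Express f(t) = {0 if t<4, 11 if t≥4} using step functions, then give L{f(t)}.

f(t) = 11·u(t-4). L{u(t-4)} = e^(-4s)/s, so L{f(t)} = 11·e^(-4s)/s

Final answer: 11·e^(-4s)/s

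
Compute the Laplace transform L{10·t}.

L{t^n} = n!/s^(n+1), so L{t} = 1/s^2. Then L{10·t} = 10·1/s^2 = 10/s^2

Final answer: 10/s^2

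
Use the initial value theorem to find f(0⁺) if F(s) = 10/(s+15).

f(0⁺) = lim_{s→∞} s·10/(s+15) = lim_{s→∞} 10s/(s+15) = 10

Final answer: 10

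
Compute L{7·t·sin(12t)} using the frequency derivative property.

L{sin(12t)} = 12/(s² + 144). By L{t·f(t)} = -F'(s): -d/ds[12/(s² + 144)] = -(12)·(-2s)/(s² + 144)² = 24s/(s² + 144)². Then L{7·t·sin(12t)} = 7·24s/(s² + 144)² = 168s/(s² + 144)²

Final answer: 168s/(s² + 144)²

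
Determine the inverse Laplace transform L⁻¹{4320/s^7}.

L⁻¹{n!/s^(n+1)} = t^n with n=6. So L⁻¹{720/s^7} = t^6, and L⁻¹{4320/s^7} = (4320/720)·t^6 = 6·t^6

Final answer: 6·t^6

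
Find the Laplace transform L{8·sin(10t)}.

L{sin(ωt)} = ω/(s² + ω²), so L{sin(10t)} = 10/(s² + 100). Then L{8·sin(10t)} = 8·10/(s² + 100) = 80/(s² + 100)

Final answer: 80/(s² + 100)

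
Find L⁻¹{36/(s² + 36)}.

This is the form c·a/(s² + a²) with a = 6, c = 6. L⁻¹ = 6·sin(6t)

Final answer: 6·sin(6t)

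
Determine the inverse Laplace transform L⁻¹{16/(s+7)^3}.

L⁻¹{n!/(s-a)^(n+1)} = t^n·e^(at) with n=2, a=-7. So L⁻¹{2/(s+7)^3} = t^2·e^(-7t), and L⁻¹{16/(s+7)^3} = (16/2)·t^2·e^(-7t) = 8·t^2·e^(-7t)

Final answer: 8·t^2·e^(-7t)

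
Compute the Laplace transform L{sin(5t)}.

L{sin(ωt)} = ω/(s² + ω²), so L{sin(5t)} = 5/(s² + 25)

Final answer: 5/(s² + 25)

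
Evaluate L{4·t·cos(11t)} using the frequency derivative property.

L{cos(11t)} = s/(s² + 121). Derivative: d/ds[s/(s² + 121)] = [(s² + 121) - s·2s]/(s² + 121)² = (121 - s²)/(s² + 121)². So L{t·cos(11t)} = -F'(s) = (s² - 121)/(s² + 121)². Then L{4·t·cos(11t)} = 4·(s² - 121)/(s² + 121)²

Final answer: 4·(s² - 121)/(s² + 121)²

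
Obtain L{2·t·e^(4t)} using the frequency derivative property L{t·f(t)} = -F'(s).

L{e^(4t)} = 1/(s-4). By frequency derivative: L{t·e^(4t)} = -d/ds[1/(s-4)] = -(-1)/(s-4)² = 1/(s-4)². Then L{2·t·e^(4t)} = 2·1/(s-4)² = 2/(s-4)²

Final answer: 2/(s-4)²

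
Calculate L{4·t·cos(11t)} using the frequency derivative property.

L{cos(11t)} = s/(s² + 121). Derivative: d/ds[s/(s² + 121)] = [(s² + 121) - s·2s]/(s² + 121)² = (121 - s²)/(s² + 121)². So L{t·cos(11t)} = -F'(s) = (s² - 121)/(s² + 121)². Then L{4·t·cos(11t)} = 4·(s² - 121)/(s² + 121)²

Final answer: 4·(s² - 121)/(s² + 121)²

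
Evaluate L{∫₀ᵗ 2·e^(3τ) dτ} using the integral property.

L{∫₀ᵗ f(τ)dτ} = F(s)/s with F(s) = 2/(s-3), so L{∫₀ᵗ 2·e^(3τ) dτ} = 2/(s(s-3))

Final answer: 2/(s(s-3))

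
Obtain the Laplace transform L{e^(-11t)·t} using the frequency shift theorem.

L{e^(at)·t^n} = n!/(s-a)^(n+1), so L{e^(-11t)·t} = 1/(s+11)^2

Final answer: 1/(s+11)^2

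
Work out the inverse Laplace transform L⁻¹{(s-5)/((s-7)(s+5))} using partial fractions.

Using partial fractions, f(t) = (2e^(7t) + 10e^(-5t))/12

Final answer: (2e^(7t) + 10e^(-5t))/12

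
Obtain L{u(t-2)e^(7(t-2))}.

u(t-a)f(t-a) with f(t)=e^(7t). L{e^(7t)} = 1/(s-7). By time shift: e^(-2s)/(s-7)

Final answer: e^(-2s)/(s-7)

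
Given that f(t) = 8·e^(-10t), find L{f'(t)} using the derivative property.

f(0) = 8, F(s) = 8/(s+10). L{f'(t)} = s·F(s) - f(0) = 8s/(s+10) - 8 = (8s - 8(s+10))/(s+10) = -80/(s+10)

Final answer: -80/(s+10)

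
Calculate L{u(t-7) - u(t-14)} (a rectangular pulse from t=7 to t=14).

L{u(t-a)} = e^(-as)/s. L{u(t-7) - u(t-14)} = (e^(-7s) - e^(-14s))/s

Final answer: (e^(-7s) - e^(-14s))/s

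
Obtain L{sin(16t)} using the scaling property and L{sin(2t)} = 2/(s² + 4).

Using L{f(at)} = (1/a)F(s/a) with a=8: L{sin(16t)} = (1/8) · 2/((s/8)² + 4) = (1/8) · 2·64/(s² + 256) = 16/(s² + 256)

Final answer: 16/(s² + 256)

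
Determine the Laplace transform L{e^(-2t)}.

L{e^(at)} = 1/(s-a), so L{e^(-2t)} = 1/(s+2)

Final answer: 1/(s+2)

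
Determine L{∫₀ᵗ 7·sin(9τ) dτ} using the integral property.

L{∫₀ᵗ f(τ)dτ} = F(s)/s with F(s) = 63/(s² + 81), so the result is (63/(s² + 81))/s = 63/(s(s² + 81))

Final answer: 63/(s(s² + 81))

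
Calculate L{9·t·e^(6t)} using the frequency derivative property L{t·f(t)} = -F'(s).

L{e^(6t)} = 1/(s-6). By frequency derivative: L{t·e^(6t)} = -d/ds[1/(s-6)] = -(-1)/(s-6)² = 1/(s-6)². Then L{9·t·e^(6t)} = 9·1/(s-6)² = 9/(s-6)²

Final answer: 9/(s-6)²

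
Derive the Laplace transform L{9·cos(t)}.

L{cos(ωt)} = s/(s² + ω²), so L{cos(t)} = s/(s² + 1). Then L{9·cos(t)} = 9·s/(s² + 1) = 9s/(s² + 1)

Final answer: 9s/(s² + 1)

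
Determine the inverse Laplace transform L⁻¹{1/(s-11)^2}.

L⁻¹{n!/(s-a)^(n+1)} = t^n·e^(at), so L⁻¹{1/(s-11)^2} = t·e^(11t)

Final answer: t·e^(11t)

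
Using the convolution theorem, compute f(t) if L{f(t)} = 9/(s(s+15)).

9/(s(s+15)) = (9/s)·(1/(s+15)) = L{9}·L{e^(-15t)}. By convolution, f(t) = 9*e^(-15t) = ∫₀ᵗ 9·e^(-15τ) dτ = 9·(1 - e^(-15t))/15

Final answer: 9·(1 - e^(-15t))/15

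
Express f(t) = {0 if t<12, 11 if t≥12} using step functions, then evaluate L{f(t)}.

f(t) = 11·u(t-12). L{u(t-12)} = e^(-12s)/s, so L{f(t)} = 11·e^(-12s)/s

Final answer: 11·e^(-12s)/s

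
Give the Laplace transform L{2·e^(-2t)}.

L{e^(at)} = 1/(s-a), so L{e^(-2t)} = 1/(s+2). Then L{2·e^(-2t)} = 2/(s+2)

Final answer: 2/(s+2)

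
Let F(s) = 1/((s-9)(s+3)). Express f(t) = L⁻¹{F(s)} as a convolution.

1/((s-9)(s+3)) = (1/(s-9))·(1/(s+3)) = L{e^(9t)}·L{e^(-3t)}. So f(t) = e^(9t)*e^(-3t) = ∫₀ᵗ e^(9τ)·e^(-3(t-τ)) dτ

Final answer: ∫₀ᵗ e^(9τ)·e^(-3(t-τ)) dτ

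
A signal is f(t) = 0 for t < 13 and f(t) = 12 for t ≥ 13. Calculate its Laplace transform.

f(t) = 12·u(t-13). L{u(t-13)} = e^(-13s)/s, so L{f(t)} = 12·e^(-13s)/s

Final answer: 12·e^(-13s)/s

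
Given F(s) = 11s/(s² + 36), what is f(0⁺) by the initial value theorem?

f(0⁺) = lim_{s→∞} s·11s/(s² + 36) = lim_{s→∞} 11s²/(s² + 36) = 11

Final answer: 11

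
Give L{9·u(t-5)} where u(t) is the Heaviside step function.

L{u(t-a)} = e^(-as)/s. Here a=5, so L{u(t-5)} = e^(-5s)/s, and L{9·u(t-5)} = 9·e^(-5s)/s

Final answer: 9·e^(-5s)/s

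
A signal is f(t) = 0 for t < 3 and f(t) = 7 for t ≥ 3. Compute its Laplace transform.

f(t) = 7·u(t-3). L{u(t-3)} = e^(-3s)/s, so L{f(t)} = 7·e^(-3s)/s

Final answer: 7·e^(-3s)/s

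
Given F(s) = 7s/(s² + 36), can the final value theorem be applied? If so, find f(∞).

The final value theorem requires all poles of sF(s) in the left half-plane. sF(s) = 7s²/(s² + 36) has poles at s = ±6i (imaginary axis). Theorem does NOT apply (oscillatory system).

Final answer: Not applicable (oscillatory)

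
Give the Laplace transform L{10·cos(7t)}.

L{cos(ωt)} = s/(s² + ω²), so L{cos(7t)} = s/(s² + 49). Then L{10·cos(7t)} = 10·s/(s² + 49) = 10s/(s² + 49)

Final answer: 10s/(s² + 49)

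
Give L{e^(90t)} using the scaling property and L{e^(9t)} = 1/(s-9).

Using L{f(at)} = (1/a)F(s/a) with a=10 and f(t) = e^(9t): L{e^(90t)} = (1/10) · 1/((s/10)-9) = (1/10) · 10/(s-90) = 1/(s-90)

Final answer: 1/(s-90)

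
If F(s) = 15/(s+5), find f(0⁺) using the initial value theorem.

f(0⁺) = lim_{s→∞} s·15/(s+5) = lim_{s→∞} 15s/(s+5) = 15

Final answer: 15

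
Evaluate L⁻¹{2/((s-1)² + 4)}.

Form: b/((s-a)² + b²) → e^(at)sin(bt). With a=1, b=2

Final answer: e^t·sin(2t)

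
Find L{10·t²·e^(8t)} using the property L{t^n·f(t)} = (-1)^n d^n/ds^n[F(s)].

L{e^(8t)} = 1/(s-8). d/ds[1/(s-8)] = -1/(s-8)². d²/ds²[1/(s-8)] = 2/(s-8)³. So L{t²·e^(8t)} = (-1)² · 2/(s-8)³ = 2/(s-8)³. Then L{10·t²·e^(8t)} = 10·2/(s-8)³ = 20/(s-8)³

Final answer: 20/(s-8)³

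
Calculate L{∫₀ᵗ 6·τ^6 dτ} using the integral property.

L{∫₀ᵗ f(τ)dτ} = F(s)/s with f(t) = 6t^6. F(s) = 4320/s^7, so L{∫₀ᵗ 6·τ^6 dτ} = (4320/s^7)/s = 4320/s^8. (Check: ∫₀ᵗ 6·τ^6 dτ = 6t^7/7.)

Final answer: 4320/s^8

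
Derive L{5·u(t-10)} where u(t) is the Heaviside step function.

L{u(t-a)} = e^(-as)/s. Here a=10, so L{u(t-10)} = e^(-10s)/s, and L{5·u(t-10)} = 5·e^(-10s)/s

Final answer: 5·e^(-10s)/s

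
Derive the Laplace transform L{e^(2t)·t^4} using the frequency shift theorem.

L{e^(at)·t^n} = n!/(s-a)^(n+1), so L{e^(2t)·t^4} = 24/(s-2)^5

Final answer: 24/(s-2)^5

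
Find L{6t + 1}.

L{6t + 1} = 6·L{t} + L{1} = 6/s² + 1/s

Final answer: 6/s² + 1/s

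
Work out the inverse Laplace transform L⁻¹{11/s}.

L⁻¹{c/s} = c, so L⁻¹{11/s} = 11

Final answer: 11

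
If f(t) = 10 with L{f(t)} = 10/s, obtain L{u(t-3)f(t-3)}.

Time shift theorem: L{u(t-a)f(t-a)} = e^(-as)F(s). Here a=3, F(s) = 10/s, so L{u(t-3)f(t-3)} = e^(-3s)·10/s

Final answer: e^(-3s)·10/s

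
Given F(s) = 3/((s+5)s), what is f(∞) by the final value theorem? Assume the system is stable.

f(∞) = lim_{s→0} sF(s) = lim_{s→0} 3/(s+5) = 3/5

Final answer: 3/5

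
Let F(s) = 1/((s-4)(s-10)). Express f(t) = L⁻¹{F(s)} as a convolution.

1/((s-4)(s-10)) = (1/(s-4))·(1/(s-10)) = L{e^(4t)}·L{e^(10t)}. So f(t) = e^(4t)*e^(10t) = ∫₀ᵗ e^(4τ)·e^(10(t-τ)) dτ

Final answer: ∫₀ᵗ e^(4τ)·e^(10(t-τ)) dτ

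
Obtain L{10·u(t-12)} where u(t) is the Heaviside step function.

L{u(t-a)} = e^(-as)/s. Here a=12, so L{u(t-12)} = e^(-12s)/s, and L{10·u(t-12)} = 10·e^(-12s)/s

Final answer: 10·e^(-12s)/s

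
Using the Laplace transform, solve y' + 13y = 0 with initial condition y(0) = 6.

L{y'} + 13L{y} = 0. sY - 6 + 13Y = 0. Y(s+13) = 6. Y = 6/(s+13)

Final answer: y(t) = 6e^(-13t)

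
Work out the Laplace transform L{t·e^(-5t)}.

L{t^n·e^(at)} = n!/(s-a)^(n+1), so L{t·e^(-5t)} = 1/(s+5)^2

Final answer: 1/(s+5)^2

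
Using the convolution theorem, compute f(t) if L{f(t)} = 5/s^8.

5/s^8 = (5/s)·(1/s^7) = L{5}·L{t^6/720}. By convolution, f(t) = 5*t^6/720 = ∫₀ᵗ 5·τ^6/720 dτ = 5·t^7/5040

Final answer: 5·t^7/5040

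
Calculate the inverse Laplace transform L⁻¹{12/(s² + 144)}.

L⁻¹{12/(s² + 144)} = sin(12t)

Final answer: sin(12t)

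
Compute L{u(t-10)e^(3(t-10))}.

u(t-a)f(t-a) with f(t)=e^(3t). L{e^(3t)} = 1/(s-3). By time shift: e^(-10s)/(s-3)

Final answer: e^(-10s)/(s-3)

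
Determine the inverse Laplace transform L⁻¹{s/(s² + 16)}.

L⁻¹{s/(s² + 16)} = cos(4t)

Final answer: cos(4t)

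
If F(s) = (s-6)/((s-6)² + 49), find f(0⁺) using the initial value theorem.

f(0⁺) = lim_{s→∞} sF(s) = lim_{s→∞} s(s-6)/((s-6)² + 49) = 1

Final answer: 1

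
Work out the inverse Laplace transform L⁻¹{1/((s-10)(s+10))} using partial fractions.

Decompose: A/(s-10) + B/(s+10). A = 1/20, B = -1/20. f(t) = (e^(10t) - e^(-10t))/20

Final answer: (e^(10t) - e^(-10t))/20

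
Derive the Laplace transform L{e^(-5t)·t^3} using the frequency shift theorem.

L{e^(at)·t^n} = n!/(s-a)^(n+1), so L{e^(-5t)·t^3} = 6/(s+5)^4

Final answer: 6/(s+5)^4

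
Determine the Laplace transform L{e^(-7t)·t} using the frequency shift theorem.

L{e^(at)·t^n} = n!/(s-a)^(n+1), so L{e^(-7t)·t} = 1/(s+7)^2

Final answer: 1/(s+7)^2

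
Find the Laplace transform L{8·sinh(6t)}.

L{sinh(ωt)} = ω/(s² - ω²), so L{sinh(6t)} = 6/(s² - 36). Then L{8·sinh(6t)} = 8·6/(s² - 36) = 48/(s² - 36)

Final answer: 48/(s² - 36)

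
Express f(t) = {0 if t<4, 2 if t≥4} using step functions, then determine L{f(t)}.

f(t) = 2·u(t-4). L{u(t-4)} = e^(-4s)/s, so L{f(t)} = 2·e^(-4s)/s

Final answer: 2·e^(-4s)/s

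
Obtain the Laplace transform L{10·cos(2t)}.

L{cos(ωt)} = s/(s² + ω²), so L{cos(2t)} = s/(s² + 4). Then L{10·cos(2t)} = 10·s/(s² + 4) = 10s/(s² + 4)

Final answer: 10s/(s² + 4)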